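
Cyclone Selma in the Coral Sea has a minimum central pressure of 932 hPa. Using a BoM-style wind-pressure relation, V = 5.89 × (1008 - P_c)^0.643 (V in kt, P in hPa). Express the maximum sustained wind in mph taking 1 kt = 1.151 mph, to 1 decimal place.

109.8 mph

ΔP = 1008 − 932 = 76 hPa.
V ≈ 5.89 × 76^0.643 = 5.89 × 16.194 ≈ 95.385 kt.
95.385 × 1.151 ≈ 109.79 mph → 109.8 mph.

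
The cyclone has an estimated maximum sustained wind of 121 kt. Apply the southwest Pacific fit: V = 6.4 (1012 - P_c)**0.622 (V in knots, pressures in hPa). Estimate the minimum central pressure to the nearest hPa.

ΔP = (V / 6.4)^(1/0.622) = (121/6.4)^1.608.
121/6.4 = 18.906; 18.906^1.608 ≈ 112.83 hPa.
P_c = 1012 − 112.83 = 899.17 ≈ 899 hPa.

899 hPa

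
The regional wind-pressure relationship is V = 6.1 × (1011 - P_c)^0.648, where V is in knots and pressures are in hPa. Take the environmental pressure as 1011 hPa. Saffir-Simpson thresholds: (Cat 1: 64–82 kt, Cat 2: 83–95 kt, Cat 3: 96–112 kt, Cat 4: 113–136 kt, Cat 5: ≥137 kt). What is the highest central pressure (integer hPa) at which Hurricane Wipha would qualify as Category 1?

Category 1 begins at V = 64 kt.
Required ΔP = (64/6.1)^(1/0.648) = 10.492^1.543 ≈ 37.62 hPa.
P_c ≤ 1011 − 37.62 = 973.38, so the highest integer P_c is 973 hPa.

973 hPa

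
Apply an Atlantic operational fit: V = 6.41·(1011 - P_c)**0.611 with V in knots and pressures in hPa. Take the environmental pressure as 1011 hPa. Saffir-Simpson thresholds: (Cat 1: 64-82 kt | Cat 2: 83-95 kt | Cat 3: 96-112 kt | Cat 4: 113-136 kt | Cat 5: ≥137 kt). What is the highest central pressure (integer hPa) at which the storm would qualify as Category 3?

927 hPa

Category 3 begins at V = 96 kt.
Required ΔP = (96/6.41)^(1/0.611) = 14.977^1.637 ≈ 83.90 hPa.
P_c ≤ 1011 − 83.90 = 927.10, so the highest integer P_c is 927 hPa.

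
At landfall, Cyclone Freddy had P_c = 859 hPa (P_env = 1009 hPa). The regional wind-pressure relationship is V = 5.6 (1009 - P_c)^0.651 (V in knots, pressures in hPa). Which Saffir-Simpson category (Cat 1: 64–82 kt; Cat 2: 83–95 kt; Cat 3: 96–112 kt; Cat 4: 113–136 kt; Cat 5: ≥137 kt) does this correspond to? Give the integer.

5

ΔP = 1009 − 859 = 150 hPa.
V ≈ 5.6 × 150^0.651 = 5.6 × 26.10 ≈ 146 kt.
146 kt falls in the Category 5 band.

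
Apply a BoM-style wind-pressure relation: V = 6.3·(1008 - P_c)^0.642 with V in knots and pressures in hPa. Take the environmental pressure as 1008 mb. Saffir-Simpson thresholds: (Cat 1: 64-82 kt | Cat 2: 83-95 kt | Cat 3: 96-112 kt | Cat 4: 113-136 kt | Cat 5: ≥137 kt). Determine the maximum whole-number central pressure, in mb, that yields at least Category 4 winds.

Category 4 begins at V = 113 kt.
Required ΔP = (113/6.3)^(1/0.642) = 17.937^1.558 ≈ 89.71 mb.
P_c ≤ 1008 − 89.71 = 918.29, so the highest integer P_c is 918 mb.

918 mb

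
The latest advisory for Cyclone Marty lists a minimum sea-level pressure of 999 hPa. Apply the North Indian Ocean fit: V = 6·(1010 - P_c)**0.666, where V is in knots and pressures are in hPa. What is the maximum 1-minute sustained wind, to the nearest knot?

30 kt

ΔP = 1010 − 999 = 11 hPa.
11^0.666 ≈ 4.938.
V ≈ 6 × 4.938 ≈ 29.6 kt.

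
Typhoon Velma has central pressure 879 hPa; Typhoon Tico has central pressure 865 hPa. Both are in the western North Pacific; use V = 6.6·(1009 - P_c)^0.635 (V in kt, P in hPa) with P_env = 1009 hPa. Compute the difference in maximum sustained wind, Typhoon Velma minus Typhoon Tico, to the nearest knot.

-10 kt

Typhoon Velma: ΔP = 130; V ≈ 6.6 × 130^0.635 ≈ 145.18 kt.
Typhoon Tico: ΔP = 144; V ≈ 6.6 × 144^0.635 ≈ 154.92 kt.
Difference ≈ 145.18 − 154.92 = -9.74 → -10 kt.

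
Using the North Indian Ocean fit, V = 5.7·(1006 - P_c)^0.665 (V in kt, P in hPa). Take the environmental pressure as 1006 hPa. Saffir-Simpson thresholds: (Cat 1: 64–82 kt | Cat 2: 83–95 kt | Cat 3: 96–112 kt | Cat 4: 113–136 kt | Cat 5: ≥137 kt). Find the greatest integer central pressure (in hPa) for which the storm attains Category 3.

Category 3 begins at V = 96 kt.
Required ΔP = (96/5.7)^(1/0.665) = 16.842^1.504 ≈ 69.86 hPa.
P_c ≤ 1006 − 69.86 = 936.14, so the highest integer P_c is 936 hPa.

936 hPa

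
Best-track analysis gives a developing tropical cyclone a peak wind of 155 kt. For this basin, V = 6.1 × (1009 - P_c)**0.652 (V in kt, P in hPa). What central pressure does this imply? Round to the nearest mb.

866 mb

ΔP = (V / 6.1)^(1/0.652) = (155/6.1)^1.534.
155/6.1 = 25.410; 25.410^1.534 ≈ 142.86 mb.
P_c = 1009 − 142.86 = 866.14 ≈ 866 mb.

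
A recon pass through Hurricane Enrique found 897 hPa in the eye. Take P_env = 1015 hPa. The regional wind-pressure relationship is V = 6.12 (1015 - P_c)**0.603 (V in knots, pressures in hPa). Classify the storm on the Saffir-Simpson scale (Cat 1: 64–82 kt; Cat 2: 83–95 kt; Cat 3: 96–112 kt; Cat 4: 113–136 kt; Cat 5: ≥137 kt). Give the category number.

3

ΔP = 1015 − 897 = 118 hPa.
V ≈ 6.12 × 118^0.603 = 6.12 × 17.76 ≈ 109 kt.
109 kt falls in the Category 3 band.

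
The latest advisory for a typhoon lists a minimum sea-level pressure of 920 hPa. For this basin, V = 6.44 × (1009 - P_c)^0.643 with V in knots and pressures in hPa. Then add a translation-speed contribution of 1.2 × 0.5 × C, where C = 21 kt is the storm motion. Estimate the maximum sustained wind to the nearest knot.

ΔP = 1009 − 920 = 89 hPa.
89^0.643 ≈ 17.925.
V ≈ 6.44 × 17.925 ≈ 115.4 kt.
Translation term: 1.2 × 0.5 × 21 = 12.6 kt.
Corrected V ≈ 128 kt → 128 kt.

128 kt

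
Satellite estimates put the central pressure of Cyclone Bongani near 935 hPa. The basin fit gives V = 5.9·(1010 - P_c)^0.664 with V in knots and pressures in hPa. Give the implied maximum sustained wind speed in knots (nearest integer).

104 kt

ΔP = 1010 − 935 = 75 hPa.
75^0.664 ≈ 17.581.
V ≈ 5.9 × 17.581 ≈ 103.7 kt.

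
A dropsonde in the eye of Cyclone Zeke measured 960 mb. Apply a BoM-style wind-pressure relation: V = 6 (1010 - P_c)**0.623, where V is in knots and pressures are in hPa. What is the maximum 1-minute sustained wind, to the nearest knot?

69 kt

ΔP = 1010 − 960 = 50 mb.
50^0.623 ≈ 11.441.
V ≈ 6 × 11.441 ≈ 68.6 kt.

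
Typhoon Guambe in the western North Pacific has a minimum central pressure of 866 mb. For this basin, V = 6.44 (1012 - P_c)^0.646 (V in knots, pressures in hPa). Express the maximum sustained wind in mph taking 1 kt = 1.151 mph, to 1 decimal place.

185.4 mph

ΔP = 1012 − 866 = 146 mb.
V ≈ 6.44 × 146^0.646 = 6.44 × 25.013 ≈ 161.086 kt.
161.086 × 1.151 ≈ 185.41 mph → 185.4 mph.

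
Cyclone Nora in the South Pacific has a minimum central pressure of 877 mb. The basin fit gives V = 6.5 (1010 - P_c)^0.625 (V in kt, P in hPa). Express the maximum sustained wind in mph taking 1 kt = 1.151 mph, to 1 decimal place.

ΔP = 1010 − 877 = 133 mb.
V ≈ 6.5 × 133^0.625 = 6.5 × 21.252 ≈ 138.140 kt.
138.140 × 1.151 ≈ 159.00 mph → 159.0 mph.

159.0 mph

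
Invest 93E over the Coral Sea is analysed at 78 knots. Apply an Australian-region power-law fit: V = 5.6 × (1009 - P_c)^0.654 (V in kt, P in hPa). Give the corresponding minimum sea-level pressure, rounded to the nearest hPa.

953 hPa

ΔP = (V / 5.6)^(1/0.654) = (78/5.6)^1.529.
78/5.6 = 13.929; 13.929^1.529 ≈ 56.12 hPa.
P_c = 1009 − 56.12 = 952.88 ≈ 953 hPa.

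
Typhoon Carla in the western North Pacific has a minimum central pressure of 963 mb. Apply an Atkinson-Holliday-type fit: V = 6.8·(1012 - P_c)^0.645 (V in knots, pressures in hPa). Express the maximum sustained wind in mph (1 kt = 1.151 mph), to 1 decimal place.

96.3 mph

ΔP = 1012 − 963 = 49 mb.
V ≈ 6.8 × 49^0.645 = 6.8 × 12.308 ≈ 83.692 kt.
83.692 × 1.151 ≈ 96.33 mph → 96.3 mph.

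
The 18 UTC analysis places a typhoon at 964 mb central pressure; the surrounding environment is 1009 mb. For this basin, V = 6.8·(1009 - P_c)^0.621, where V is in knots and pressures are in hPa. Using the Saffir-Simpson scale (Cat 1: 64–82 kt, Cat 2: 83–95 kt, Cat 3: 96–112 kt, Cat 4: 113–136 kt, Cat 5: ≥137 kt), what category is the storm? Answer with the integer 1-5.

ΔP = 1009 − 964 = 45 mb.
V ≈ 6.8 × 45^0.621 = 6.8 × 10.63 ≈ 72 kt.
72 kt falls in the Category 1 band.

1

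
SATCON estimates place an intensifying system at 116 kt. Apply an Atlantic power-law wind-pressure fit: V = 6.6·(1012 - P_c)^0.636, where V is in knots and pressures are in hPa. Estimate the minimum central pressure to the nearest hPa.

921 hPa

ΔP = (V / 6.6)^(1/0.636) = (116/6.6)^1.572.
116/6.6 = 17.576; 17.576^1.572 ≈ 90.66 hPa.
P_c = 1012 − 90.66 = 921.34 ≈ 921 hPa.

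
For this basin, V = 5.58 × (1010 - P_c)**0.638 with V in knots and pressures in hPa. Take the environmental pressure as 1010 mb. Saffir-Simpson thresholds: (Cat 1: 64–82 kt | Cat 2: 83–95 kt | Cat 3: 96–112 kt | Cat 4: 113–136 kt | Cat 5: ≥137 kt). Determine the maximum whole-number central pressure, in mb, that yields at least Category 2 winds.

Category 2 begins at V = 83 kt.
Required ΔP = (83/5.58)^(1/0.638) = 14.875^1.567 ≈ 68.82 mb.
P_c ≤ 1010 − 68.82 = 941.18, so the highest integer P_c is 941 mb.

941 mb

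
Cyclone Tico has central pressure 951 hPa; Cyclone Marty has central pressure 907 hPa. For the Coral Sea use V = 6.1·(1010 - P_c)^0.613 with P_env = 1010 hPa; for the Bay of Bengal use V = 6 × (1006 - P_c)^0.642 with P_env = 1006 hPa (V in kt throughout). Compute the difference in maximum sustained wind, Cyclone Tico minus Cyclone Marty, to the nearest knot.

-40 kt

Cyclone Tico: ΔP = 59; V ≈ 6.1 × 59^0.613 ≈ 74.28 kt.
Cyclone Marty: ΔP = 99; V ≈ 6 × 99^0.642 ≈ 114.64 kt.
Difference ≈ 74.28 − 114.64 = -40.36 → -40 kt.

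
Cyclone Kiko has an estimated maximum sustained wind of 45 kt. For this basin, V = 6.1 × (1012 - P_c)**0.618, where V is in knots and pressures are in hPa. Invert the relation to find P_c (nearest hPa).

ΔP = (V / 6.1)^(1/0.618) = (45/6.1)^1.618.
45/6.1 = 7.377; 7.377^1.618 ≈ 25.37 hPa.
P_c = 1012 − 25.37 = 986.63 ≈ 987 hPa.

987 hPa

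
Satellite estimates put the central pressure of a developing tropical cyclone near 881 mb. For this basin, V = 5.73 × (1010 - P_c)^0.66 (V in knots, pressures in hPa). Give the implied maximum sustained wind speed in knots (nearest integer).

142 kt

ΔP = 1010 − 881 = 129 mb.
129^0.66 ≈ 24.717.
V ≈ 5.73 × 24.717 ≈ 141.6 kt.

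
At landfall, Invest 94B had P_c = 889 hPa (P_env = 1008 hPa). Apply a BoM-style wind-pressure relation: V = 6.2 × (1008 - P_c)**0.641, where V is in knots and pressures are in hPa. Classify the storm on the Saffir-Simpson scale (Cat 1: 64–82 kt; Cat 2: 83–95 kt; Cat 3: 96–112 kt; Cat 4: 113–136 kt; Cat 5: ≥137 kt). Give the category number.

4

ΔP = 1008 − 889 = 119 hPa.
V ≈ 6.2 × 119^0.641 = 6.2 × 21.40 ≈ 133 kt.
133 kt falls in the Category 4 band.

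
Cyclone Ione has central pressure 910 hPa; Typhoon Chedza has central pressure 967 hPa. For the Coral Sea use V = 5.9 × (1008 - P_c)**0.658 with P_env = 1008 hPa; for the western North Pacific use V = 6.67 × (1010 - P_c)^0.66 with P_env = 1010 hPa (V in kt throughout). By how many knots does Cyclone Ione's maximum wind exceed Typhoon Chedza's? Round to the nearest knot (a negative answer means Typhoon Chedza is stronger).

Cyclone Ione: ΔP = 98; V ≈ 5.9 × 98^0.658 ≈ 120.53 kt.
Typhoon Chedza: ΔP = 43; V ≈ 6.67 × 43^0.66 ≈ 79.84 kt.
Difference ≈ 120.53 − 79.84 = 40.69 → 41 kt.

41 kt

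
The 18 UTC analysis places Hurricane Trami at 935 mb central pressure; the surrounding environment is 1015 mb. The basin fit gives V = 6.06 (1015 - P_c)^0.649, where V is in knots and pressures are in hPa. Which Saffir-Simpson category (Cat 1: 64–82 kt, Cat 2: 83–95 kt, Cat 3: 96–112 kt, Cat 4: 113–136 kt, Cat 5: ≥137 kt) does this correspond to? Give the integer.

ΔP = 1015 − 935 = 80 mb.
V ≈ 6.06 × 80^0.649 = 6.06 × 17.18 ≈ 104 kt.
104 kt falls in the Category 3 band.

3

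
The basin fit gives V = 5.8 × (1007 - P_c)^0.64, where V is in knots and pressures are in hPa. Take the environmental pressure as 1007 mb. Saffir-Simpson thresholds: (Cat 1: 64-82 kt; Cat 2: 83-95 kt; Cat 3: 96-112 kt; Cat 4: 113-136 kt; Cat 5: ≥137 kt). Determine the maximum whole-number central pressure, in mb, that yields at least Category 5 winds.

Category 5 begins at V = 137 kt.
Required ΔP = (137/5.8)^(1/0.64) = 23.621^1.562 ≈ 139.88 mb.
P_c ≤ 1007 − 139.88 = 867.12, so the highest integer P_c is 867 mb.

867 mb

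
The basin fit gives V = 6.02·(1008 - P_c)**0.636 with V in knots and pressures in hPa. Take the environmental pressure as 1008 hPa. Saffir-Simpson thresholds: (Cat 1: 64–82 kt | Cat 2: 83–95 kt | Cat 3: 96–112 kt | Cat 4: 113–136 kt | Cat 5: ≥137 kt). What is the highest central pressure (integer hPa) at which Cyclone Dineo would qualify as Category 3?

Category 3 begins at V = 96 kt.
Required ΔP = (96/6.02)^(1/0.636) = 15.947^1.572 ≈ 77.80 hPa.
P_c ≤ 1008 − 77.80 = 930.20, so the highest integer P_c is 930 hPa.

930 hPa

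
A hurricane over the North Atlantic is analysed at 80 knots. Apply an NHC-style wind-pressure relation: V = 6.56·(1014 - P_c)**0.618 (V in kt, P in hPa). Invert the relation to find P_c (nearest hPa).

957 hPa

ΔP = (V / 6.56)^(1/0.618) = (80/6.56)^1.618.
80/6.56 = 12.195; 12.195^1.618 ≈ 57.22 hPa.
P_c = 1014 − 57.22 = 956.78 ≈ 957 hPa.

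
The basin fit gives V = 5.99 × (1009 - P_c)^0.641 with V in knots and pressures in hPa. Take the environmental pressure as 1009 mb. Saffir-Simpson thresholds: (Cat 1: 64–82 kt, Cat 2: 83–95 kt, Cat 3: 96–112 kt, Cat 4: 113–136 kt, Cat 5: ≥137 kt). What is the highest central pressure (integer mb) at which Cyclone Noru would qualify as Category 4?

Category 4 begins at V = 113 kt.
Required ΔP = (113/5.99)^(1/0.641) = 18.865^1.560 ≈ 97.75 mb.
P_c ≤ 1009 − 97.75 = 911.25, so the highest integer P_c is 911 mb.

911 mb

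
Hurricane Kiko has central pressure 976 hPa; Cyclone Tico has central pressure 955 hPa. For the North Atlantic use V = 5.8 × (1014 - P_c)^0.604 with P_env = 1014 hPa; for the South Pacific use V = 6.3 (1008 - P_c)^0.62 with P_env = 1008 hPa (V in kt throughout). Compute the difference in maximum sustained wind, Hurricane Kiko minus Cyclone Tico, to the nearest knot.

Hurricane Kiko: ΔP = 38; V ≈ 5.8 × 38^0.604 ≈ 52.19 kt.
Cyclone Tico: ΔP = 53; V ≈ 6.3 × 53^0.62 ≈ 73.86 kt.
Difference ≈ 52.19 − 73.86 = -21.67 → -22 kt.

-22 kt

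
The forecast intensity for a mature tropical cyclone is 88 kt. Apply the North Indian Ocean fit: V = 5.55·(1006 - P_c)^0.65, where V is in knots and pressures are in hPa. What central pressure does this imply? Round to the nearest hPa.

ΔP = (V / 5.55)^(1/0.65) = (88/5.55)^1.538.
88/5.55 = 15.856; 15.856^1.538 ≈ 70.22 hPa.
P_c = 1006 − 70.22 = 935.78 ≈ 936 hPa.

936 hPa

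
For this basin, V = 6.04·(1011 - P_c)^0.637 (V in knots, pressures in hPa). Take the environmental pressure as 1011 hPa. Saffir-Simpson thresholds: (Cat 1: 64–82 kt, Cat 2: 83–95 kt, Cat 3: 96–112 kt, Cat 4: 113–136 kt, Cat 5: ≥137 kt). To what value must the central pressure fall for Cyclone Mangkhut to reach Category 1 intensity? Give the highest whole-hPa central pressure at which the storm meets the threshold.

970 hPa

Category 1 begins at V = 64 kt.
Required ΔP = (64/6.04)^(1/0.637) = 10.596^1.570 ≈ 40.68 hPa.
P_c ≤ 1011 − 40.68 = 970.32, so the highest integer P_c is 970 hPa.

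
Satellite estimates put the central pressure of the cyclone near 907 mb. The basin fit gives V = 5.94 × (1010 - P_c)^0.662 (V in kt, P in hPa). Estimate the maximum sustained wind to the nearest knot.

128 kt

ΔP = 1010 − 907 = 103 mb.
103^0.662 ≈ 21.503.
V ≈ 5.94 × 21.503 ≈ 127.7 kt.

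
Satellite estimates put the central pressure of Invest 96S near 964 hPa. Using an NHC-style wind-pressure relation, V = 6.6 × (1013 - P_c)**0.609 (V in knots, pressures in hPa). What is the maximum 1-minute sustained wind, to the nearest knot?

ΔP = 1013 − 964 = 49 hPa.
49^0.609 ≈ 10.699.
V ≈ 6.6 × 10.699 ≈ 70.6 kt.

71 kt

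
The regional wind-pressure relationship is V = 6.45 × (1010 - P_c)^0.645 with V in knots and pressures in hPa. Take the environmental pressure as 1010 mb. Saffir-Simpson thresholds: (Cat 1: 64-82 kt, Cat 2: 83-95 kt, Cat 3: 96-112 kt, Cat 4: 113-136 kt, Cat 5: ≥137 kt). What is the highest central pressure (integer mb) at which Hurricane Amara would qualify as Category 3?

Category 3 begins at V = 96 kt.
Required ΔP = (96/6.45)^(1/0.645) = 14.884^1.550 ≈ 65.79 mb.
P_c ≤ 1010 − 65.79 = 944.21, so the highest integer P_c is 944 mb.

944 mb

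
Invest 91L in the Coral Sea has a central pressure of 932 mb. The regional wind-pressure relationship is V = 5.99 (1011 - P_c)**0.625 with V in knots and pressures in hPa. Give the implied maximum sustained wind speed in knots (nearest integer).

92 kt

ΔP = 1011 − 932 = 79 mb.
79^0.625 ≈ 15.347.
V ≈ 5.99 × 15.347 ≈ 91.9 kt.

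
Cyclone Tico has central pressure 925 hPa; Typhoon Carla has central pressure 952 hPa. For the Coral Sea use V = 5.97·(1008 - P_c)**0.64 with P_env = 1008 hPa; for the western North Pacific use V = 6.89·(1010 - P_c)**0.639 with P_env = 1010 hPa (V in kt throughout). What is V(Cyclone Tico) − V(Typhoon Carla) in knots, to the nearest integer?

Cyclone Tico: ΔP = 83; V ≈ 5.97 × 83^0.64 ≈ 100.97 kt.
Typhoon Carla: ΔP = 58; V ≈ 6.89 × 58^0.639 ≈ 92.27 kt.
Difference ≈ 100.97 − 92.27 = 8.70 → 9 kt.

9 kt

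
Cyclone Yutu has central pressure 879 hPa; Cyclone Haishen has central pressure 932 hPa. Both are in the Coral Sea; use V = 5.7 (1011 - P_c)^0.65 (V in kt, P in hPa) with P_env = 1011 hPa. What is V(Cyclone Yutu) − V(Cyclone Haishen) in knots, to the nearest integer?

39 kt

Cyclone Yutu: ΔP = 132; V ≈ 5.7 × 132^0.65 ≈ 136.22 kt.
Cyclone Haishen: ΔP = 79; V ≈ 5.7 × 79^0.65 ≈ 97.57 kt.
Difference ≈ 136.22 − 97.57 = 38.65 → 39 kt.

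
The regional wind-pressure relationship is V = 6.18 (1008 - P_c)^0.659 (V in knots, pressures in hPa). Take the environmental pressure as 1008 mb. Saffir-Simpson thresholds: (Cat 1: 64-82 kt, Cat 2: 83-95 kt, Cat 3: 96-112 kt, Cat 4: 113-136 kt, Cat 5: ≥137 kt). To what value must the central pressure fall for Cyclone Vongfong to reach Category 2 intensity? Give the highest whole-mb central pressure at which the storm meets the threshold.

956 mb

Category 2 begins at V = 83 kt.
Required ΔP = (83/6.18)^(1/0.659) = 13.430^1.517 ≈ 51.50 mb.
P_c ≤ 1008 − 51.50 = 956.50, so the highest integer P_c is 956 mb.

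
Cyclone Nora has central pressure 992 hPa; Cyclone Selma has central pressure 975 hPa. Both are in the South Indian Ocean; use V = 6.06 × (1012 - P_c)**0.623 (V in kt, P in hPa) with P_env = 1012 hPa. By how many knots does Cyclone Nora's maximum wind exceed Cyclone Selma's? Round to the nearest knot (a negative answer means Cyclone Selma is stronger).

Cyclone Nora: ΔP = 20; V ≈ 6.06 × 20^0.623 ≈ 39.18 kt.
Cyclone Selma: ΔP = 37; V ≈ 6.06 × 37^0.623 ≈ 57.47 kt.
Difference ≈ 39.18 − 57.47 = -18.29 → -18 kt.

-18 kt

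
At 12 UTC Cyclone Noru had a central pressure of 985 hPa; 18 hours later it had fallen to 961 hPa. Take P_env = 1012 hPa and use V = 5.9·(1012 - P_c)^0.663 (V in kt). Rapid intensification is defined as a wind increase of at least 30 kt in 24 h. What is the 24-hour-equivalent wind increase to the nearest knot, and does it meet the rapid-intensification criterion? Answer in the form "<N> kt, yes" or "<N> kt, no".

V₁: ΔP = 27, V ≈ 5.9 × 27^0.663 ≈ 52.46 kt.
V₂: ΔP = 51, V ≈ 5.9 × 51^0.663 ≈ 79.98 kt.
ΔV over 18 h = 27.52 kt → 24 h equivalent = 27.52 × 24/18 ≈ 36.69 kt.
37 kt ≥ 30 kt ⇒ rapid intensification.

37 kt, yes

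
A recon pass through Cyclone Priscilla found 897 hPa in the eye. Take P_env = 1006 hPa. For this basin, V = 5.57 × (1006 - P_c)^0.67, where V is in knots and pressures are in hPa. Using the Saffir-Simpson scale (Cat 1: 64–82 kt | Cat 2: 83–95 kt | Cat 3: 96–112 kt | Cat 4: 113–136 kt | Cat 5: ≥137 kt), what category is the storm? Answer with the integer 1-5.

ΔP = 1006 − 897 = 109 hPa.
V ≈ 5.57 × 109^0.67 = 5.57 × 23.18 ≈ 129 kt.
129 kt falls in the Category 4 band.

4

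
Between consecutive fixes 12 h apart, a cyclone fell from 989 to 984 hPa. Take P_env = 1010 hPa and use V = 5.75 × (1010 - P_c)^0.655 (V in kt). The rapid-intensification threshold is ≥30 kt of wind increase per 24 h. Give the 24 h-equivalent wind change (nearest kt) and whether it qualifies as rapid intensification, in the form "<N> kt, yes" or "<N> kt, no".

V₁: ΔP = 21, V ≈ 5.75 × 21^0.655 ≈ 42.24 kt.
V₂: ΔP = 26, V ≈ 5.75 × 26^0.655 ≈ 48.58 kt.
ΔV over 12 h = 6.34 kt → 24 h equivalent = 6.34 × 24/12 ≈ 12.68 kt.
13 kt < 30 kt ⇒ not rapid intensification.

13 kt, no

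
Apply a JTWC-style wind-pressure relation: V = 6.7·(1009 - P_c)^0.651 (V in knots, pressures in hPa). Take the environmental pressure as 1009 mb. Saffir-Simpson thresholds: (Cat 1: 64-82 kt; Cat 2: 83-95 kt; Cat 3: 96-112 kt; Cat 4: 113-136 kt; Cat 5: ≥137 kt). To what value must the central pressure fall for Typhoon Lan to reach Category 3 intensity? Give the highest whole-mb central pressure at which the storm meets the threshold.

949 mb

Category 3 begins at V = 96 kt.
Required ΔP = (96/6.7)^(1/0.651) = 14.328^1.536 ≈ 59.71 mb.
P_c ≤ 1009 − 59.71 = 949.29, so the highest integer P_c is 949 mb.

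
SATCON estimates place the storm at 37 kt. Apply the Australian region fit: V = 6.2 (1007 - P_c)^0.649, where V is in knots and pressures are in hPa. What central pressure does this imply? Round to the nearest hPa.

ΔP = (V / 6.2)^(1/0.649) = (37/6.2)^1.541.
37/6.2 = 5.968; 5.968^1.541 ≈ 15.68 hPa.
P_c = 1007 − 15.68 = 991.32 ≈ 991 hPa.

991 hPa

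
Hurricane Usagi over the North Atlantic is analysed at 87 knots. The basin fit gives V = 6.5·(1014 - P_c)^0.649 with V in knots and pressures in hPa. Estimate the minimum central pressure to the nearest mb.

ΔP = (V / 6.5)^(1/0.649) = (87/6.5)^1.541.
87/6.5 = 13.385; 13.385^1.541 ≈ 54.44 mb.
P_c = 1014 − 54.44 = 959.56 ≈ 960 mb.

960 mb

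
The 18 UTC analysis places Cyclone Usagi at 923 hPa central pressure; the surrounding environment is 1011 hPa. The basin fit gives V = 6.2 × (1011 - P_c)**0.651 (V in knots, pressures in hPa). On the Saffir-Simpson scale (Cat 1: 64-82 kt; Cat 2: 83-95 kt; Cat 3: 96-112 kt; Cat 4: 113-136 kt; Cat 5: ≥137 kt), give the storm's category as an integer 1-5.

ΔP = 1011 − 923 = 88 hPa.
V ≈ 6.2 × 88^0.651 = 6.2 × 18.44 ≈ 114 kt.
114 kt falls in the Category 4 band.

4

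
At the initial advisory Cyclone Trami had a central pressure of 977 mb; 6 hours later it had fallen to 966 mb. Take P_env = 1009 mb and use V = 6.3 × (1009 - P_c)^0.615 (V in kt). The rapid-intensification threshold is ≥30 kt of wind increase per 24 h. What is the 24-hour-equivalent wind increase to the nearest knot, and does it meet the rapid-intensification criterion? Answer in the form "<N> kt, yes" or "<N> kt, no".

42 kt, yes

V₁: ΔP = 32, V ≈ 6.3 × 32^0.615 ≈ 53.09 kt.
V₂: ΔP = 43, V ≈ 6.3 × 43^0.615 ≈ 63.67 kt.
ΔV over 6 h = 10.58 kt → 24 h equivalent = 10.58 × 24/6 ≈ 42.32 kt.
42 kt ≥ 30 kt ⇒ rapid intensification.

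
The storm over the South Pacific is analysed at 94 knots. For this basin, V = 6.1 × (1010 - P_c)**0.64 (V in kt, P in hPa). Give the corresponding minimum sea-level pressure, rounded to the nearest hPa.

938 hPa

ΔP = (V / 6.1)^(1/0.64) = (94/6.1)^1.562.
94/6.1 = 15.410; 15.410^1.562 ≈ 71.77 hPa.
P_c = 1010 − 71.77 = 938.23 ≈ 938 hPa.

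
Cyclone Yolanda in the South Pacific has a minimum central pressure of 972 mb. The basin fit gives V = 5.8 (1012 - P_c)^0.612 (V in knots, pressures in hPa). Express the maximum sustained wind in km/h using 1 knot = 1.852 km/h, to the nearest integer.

103 km/h

ΔP = 1012 − 972 = 40 mb.
V ≈ 5.8 × 40^0.612 = 5.8 × 9.560 ≈ 55.448 kt.
55.448 × 1.852 ≈ 102.69 km/h → 103 km/h.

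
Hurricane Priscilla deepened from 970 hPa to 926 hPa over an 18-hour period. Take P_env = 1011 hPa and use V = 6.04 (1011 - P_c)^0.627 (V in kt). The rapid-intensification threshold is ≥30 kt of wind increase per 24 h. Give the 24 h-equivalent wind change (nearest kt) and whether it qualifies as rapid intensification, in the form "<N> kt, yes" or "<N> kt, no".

48 kt, yes

V₁: ΔP = 41, V ≈ 6.04 × 41^0.627 ≈ 61.98 kt.
V₂: ΔP = 85, V ≈ 6.04 × 85^0.627 ≈ 97.90 kt.
ΔV over 18 h = 35.92 kt → 24 h equivalent = 35.92 × 24/18 ≈ 47.89 kt.
48 kt ≥ 30 kt ⇒ rapid intensification.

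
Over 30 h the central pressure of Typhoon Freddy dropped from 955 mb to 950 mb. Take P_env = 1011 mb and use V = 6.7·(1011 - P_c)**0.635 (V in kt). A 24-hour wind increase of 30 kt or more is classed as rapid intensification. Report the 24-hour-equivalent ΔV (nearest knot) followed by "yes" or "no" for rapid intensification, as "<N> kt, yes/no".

4 kt, no

V₁: ΔP = 56, V ≈ 6.7 × 56^0.635 ≈ 86.33 kt.
V₂: ΔP = 61, V ≈ 6.7 × 61^0.635 ≈ 91.15 kt.
ΔV over 30 h = 4.82 kt → 24 h equivalent = 4.82 × 24/30 ≈ 3.86 kt.
4 kt < 30 kt ⇒ not rapid intensification.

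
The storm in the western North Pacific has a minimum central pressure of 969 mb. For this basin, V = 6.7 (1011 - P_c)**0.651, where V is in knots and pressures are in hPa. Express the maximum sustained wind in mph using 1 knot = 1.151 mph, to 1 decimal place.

ΔP = 1011 − 969 = 42 mb.
V ≈ 6.7 × 42^0.651 = 6.7 × 11.396 ≈ 76.350 kt.
76.350 × 1.151 ≈ 87.88 mph → 87.9 mph.

87.9 mph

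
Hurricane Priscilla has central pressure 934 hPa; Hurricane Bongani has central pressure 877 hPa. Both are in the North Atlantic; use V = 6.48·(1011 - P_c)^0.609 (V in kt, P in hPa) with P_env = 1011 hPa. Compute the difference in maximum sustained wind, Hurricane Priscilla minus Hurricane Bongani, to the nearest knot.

Hurricane Priscilla: ΔP = 77; V ≈ 6.48 × 77^0.609 ≈ 91.30 kt.
Hurricane Bongani: ΔP = 134; V ≈ 6.48 × 134^0.609 ≈ 127.93 kt.
Difference ≈ 91.30 − 127.93 = -36.63 → -37 kt.

-37 kt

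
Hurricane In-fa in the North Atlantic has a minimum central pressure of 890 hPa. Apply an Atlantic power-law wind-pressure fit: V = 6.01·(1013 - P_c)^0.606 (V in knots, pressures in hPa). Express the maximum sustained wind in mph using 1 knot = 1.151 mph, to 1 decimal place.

ΔP = 1013 − 890 = 123 hPa.
V ≈ 6.01 × 123^0.606 = 6.01 × 18.471 ≈ 111.009 kt.
111.009 × 1.151 ≈ 127.77 mph → 127.8 mph.

127.8 mph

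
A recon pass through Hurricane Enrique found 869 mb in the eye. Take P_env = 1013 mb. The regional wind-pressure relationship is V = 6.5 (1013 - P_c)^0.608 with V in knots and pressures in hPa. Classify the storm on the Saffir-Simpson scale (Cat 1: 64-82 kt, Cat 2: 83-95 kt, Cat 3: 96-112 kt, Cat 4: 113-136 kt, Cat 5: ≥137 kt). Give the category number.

4

ΔP = 1013 − 869 = 144 mb.
V ≈ 6.5 × 144^0.608 = 6.5 × 20.53 ≈ 133 kt.
133 kt falls in the Category 4 band.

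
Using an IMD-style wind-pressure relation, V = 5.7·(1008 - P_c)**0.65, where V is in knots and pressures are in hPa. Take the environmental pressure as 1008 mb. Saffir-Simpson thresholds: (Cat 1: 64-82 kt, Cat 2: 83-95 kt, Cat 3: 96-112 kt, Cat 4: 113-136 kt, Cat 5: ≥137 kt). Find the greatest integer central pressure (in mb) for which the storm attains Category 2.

Category 2 begins at V = 83 kt.
Required ΔP = (83/5.7)^(1/0.65) = 14.561^1.538 ≈ 61.59 mb.
P_c ≤ 1008 − 61.59 = 946.41, so the highest integer P_c is 946 mb.

946 mb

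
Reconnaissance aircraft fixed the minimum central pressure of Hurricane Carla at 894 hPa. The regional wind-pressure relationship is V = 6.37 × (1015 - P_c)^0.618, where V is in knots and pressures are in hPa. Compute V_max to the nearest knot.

123 kt

ΔP = 1015 − 894 = 121 hPa.
121^0.618 ≈ 19.371.
V ≈ 6.37 × 19.371 ≈ 123.4 kt.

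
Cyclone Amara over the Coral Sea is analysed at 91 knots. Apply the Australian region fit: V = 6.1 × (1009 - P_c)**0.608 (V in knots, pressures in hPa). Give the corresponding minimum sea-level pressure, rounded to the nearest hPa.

ΔP = (V / 6.1)^(1/0.608) = (91/6.1)^1.645.
91/6.1 = 14.918; 14.918^1.645 ≈ 85.20 hPa.
P_c = 1009 − 85.20 = 923.80 ≈ 924 hPa.

924 hPa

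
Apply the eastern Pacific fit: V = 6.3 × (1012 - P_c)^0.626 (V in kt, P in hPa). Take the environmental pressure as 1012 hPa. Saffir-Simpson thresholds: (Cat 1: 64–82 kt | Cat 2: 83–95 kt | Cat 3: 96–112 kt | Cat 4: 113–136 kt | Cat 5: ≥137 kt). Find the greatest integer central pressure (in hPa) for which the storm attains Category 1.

Category 1 begins at V = 64 kt.
Required ΔP = (64/6.3)^(1/0.626) = 10.159^1.597 ≈ 40.59 hPa.
P_c ≤ 1012 − 40.59 = 971.41, so the highest integer P_c is 971 hPa.

971 hPa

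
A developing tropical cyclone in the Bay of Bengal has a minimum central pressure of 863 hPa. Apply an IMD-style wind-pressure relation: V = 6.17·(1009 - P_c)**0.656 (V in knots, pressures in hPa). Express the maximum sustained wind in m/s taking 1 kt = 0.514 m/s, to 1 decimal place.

ΔP = 1009 − 863 = 146 hPa.
V ≈ 6.17 × 146^0.656 = 6.17 × 26.292 ≈ 162.219 kt.
162.219 × 0.514 ≈ 83.38 m/s → 83.4 m/s.

83.4 m/s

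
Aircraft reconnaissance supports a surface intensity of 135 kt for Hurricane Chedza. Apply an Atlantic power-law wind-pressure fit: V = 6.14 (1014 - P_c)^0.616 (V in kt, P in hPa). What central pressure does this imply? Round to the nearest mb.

863 mb

ΔP = (V / 6.14)^(1/0.616) = (135/6.14)^1.623.
135/6.14 = 21.987; 21.987^1.623 ≈ 150.95 mb.
P_c = 1014 − 150.95 = 863.05 ≈ 863 mb.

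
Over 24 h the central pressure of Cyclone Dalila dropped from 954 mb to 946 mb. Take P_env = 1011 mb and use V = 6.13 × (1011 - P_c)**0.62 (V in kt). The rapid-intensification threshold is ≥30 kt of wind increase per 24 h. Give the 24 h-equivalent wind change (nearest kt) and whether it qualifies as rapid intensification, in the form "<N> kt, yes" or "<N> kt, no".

V₁: ΔP = 57, V ≈ 6.13 × 57^0.62 ≈ 75.18 kt.
V₂: ΔP = 65, V ≈ 6.13 × 65^0.62 ≈ 81.56 kt.
ΔV over 24 h = 6.38 kt → 24 h equivalent = 6.38 × 24/24 ≈ 6.38 kt.
6 kt < 30 kt ⇒ not rapid intensification.

6 kt, no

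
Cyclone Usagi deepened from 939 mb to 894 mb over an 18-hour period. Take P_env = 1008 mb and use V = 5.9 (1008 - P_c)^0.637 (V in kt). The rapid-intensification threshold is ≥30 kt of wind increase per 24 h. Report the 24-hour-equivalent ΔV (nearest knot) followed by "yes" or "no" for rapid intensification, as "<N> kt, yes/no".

V₁: ΔP = 69, V ≈ 5.9 × 69^0.637 ≈ 87.54 kt.
V₂: ΔP = 114, V ≈ 5.9 × 114^0.637 ≈ 120.53 kt.
ΔV over 18 h = 32.99 kt → 24 h equivalent = 32.99 × 24/18 ≈ 43.99 kt.
44 kt ≥ 30 kt ⇒ rapid intensification.

44 kt, yes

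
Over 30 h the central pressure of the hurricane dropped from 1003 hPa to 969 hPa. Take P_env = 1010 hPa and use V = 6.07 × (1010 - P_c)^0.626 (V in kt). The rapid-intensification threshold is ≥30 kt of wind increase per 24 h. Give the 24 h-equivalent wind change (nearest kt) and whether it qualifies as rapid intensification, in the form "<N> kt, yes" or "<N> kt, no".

33 kt, yes

V₁: ΔP = 7, V ≈ 6.07 × 7^0.626 ≈ 20.52 kt.
V₂: ΔP = 41, V ≈ 6.07 × 41^0.626 ≈ 62.06 kt.
ΔV over 30 h = 41.54 kt → 24 h equivalent = 41.54 × 24/30 ≈ 33.23 kt.
33 kt ≥ 30 kt ⇒ rapid intensification.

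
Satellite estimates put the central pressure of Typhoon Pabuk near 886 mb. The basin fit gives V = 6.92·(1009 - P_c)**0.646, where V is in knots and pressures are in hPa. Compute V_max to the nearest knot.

ΔP = 1009 − 886 = 123 mb.
123^0.646 ≈ 22.391.
V ≈ 6.92 × 22.391 ≈ 154.9 kt.

155 kt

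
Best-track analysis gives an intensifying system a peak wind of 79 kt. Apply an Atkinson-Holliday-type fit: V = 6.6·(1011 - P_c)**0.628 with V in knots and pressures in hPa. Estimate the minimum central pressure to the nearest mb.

959 mb

ΔP = (V / 6.6)^(1/0.628) = (79/6.6)^1.592.
79/6.6 = 11.970; 11.970^1.592 ≈ 52.08 mb.
P_c = 1011 − 52.08 = 958.92 ≈ 959 mb.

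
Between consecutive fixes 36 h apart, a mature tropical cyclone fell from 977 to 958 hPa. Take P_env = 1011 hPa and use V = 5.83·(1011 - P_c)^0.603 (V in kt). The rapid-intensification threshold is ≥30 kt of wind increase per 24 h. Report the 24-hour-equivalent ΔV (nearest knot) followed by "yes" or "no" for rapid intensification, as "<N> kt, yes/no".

V₁: ΔP = 34, V ≈ 5.83 × 34^0.603 ≈ 48.88 kt.
V₂: ΔP = 53, V ≈ 5.83 × 53^0.603 ≈ 63.89 kt.
ΔV over 36 h = 15.01 kt → 24 h equivalent = 15.01 × 24/36 ≈ 10.01 kt.
10 kt < 30 kt ⇒ not rapid intensification.

10 kt, no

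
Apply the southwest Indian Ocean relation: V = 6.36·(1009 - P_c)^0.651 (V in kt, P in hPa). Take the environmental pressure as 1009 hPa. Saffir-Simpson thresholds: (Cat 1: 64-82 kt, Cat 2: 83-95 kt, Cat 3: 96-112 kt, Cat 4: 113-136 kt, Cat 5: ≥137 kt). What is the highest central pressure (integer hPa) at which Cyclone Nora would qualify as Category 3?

944 hPa

Category 3 begins at V = 96 kt.
Required ΔP = (96/6.36)^(1/0.651) = 15.094^1.536 ≈ 64.68 hPa.
P_c ≤ 1009 − 64.68 = 944.32, so the highest integer P_c is 944 hPa.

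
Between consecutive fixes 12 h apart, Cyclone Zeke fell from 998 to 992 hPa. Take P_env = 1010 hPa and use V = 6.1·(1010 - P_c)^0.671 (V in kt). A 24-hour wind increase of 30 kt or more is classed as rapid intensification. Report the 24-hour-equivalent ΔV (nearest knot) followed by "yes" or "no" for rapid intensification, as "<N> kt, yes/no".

V₁: ΔP = 12, V ≈ 6.1 × 12^0.671 ≈ 32.32 kt.
V₂: ΔP = 18, V ≈ 6.1 × 18^0.671 ≈ 42.42 kt.
ΔV over 12 h = 10.10 kt → 24 h equivalent = 10.10 × 24/12 ≈ 20.20 kt.
20 kt < 30 kt ⇒ not rapid intensification.

20 kt, no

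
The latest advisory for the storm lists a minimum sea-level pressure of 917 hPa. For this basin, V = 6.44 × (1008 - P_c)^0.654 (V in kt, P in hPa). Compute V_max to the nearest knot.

123 kt

ΔP = 1008 − 917 = 91 hPa.
91^0.654 ≈ 19.108.
V ≈ 6.44 × 19.108 ≈ 123.1 kt.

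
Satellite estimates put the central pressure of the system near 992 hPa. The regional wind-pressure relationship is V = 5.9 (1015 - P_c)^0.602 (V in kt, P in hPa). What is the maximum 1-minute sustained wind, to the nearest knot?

39 kt

ΔP = 1015 − 992 = 23 hPa.
23^0.602 ≈ 6.603.
V ≈ 5.9 × 6.603 ≈ 39.0 kt.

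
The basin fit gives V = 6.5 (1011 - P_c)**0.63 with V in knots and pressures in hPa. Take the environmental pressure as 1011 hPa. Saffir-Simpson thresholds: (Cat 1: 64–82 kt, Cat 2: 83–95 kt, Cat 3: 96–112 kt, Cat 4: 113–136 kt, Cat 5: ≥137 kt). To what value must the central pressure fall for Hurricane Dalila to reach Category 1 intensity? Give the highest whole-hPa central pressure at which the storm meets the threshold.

973 hPa

Category 1 begins at V = 64 kt.
Required ΔP = (64/6.5)^(1/0.63) = 9.846^1.587 ≈ 37.72 hPa.
P_c ≤ 1011 − 37.72 = 973.28, so the highest integer P_c is 973 hPa.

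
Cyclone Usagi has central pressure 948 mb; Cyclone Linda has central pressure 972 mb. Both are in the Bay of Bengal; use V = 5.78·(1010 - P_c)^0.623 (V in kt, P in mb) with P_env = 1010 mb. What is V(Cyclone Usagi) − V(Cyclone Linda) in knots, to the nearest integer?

Cyclone Usagi: ΔP = 62; V ≈ 5.78 × 62^0.623 ≈ 75.61 kt.
Cyclone Linda: ΔP = 38; V ≈ 5.78 × 38^0.623 ≈ 55.74 kt.
Difference ≈ 75.61 − 55.74 = 19.87 → 20 kt.

20 kt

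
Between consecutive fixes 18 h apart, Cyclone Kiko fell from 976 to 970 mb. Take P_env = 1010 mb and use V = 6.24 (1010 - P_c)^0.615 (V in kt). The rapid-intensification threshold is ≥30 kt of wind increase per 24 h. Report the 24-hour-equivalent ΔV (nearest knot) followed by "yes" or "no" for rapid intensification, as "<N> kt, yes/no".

8 kt, no

V₁: ΔP = 34, V ≈ 6.24 × 34^0.615 ≈ 54.58 kt.
V₂: ΔP = 40, V ≈ 6.24 × 40^0.615 ≈ 60.32 kt.
ΔV over 18 h = 5.74 kt → 24 h equivalent = 5.74 × 24/18 ≈ 7.65 kt.
8 kt < 30 kt ⇒ not rapid intensification.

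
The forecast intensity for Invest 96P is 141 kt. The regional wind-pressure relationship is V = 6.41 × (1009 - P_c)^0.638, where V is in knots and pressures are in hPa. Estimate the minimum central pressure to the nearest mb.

882 mb

ΔP = (V / 6.41)^(1/0.638) = (141/6.41)^1.567.
141/6.41 = 21.997; 21.997^1.567 ≈ 127.06 mb.
P_c = 1009 − 127.06 = 881.94 ≈ 882 mb.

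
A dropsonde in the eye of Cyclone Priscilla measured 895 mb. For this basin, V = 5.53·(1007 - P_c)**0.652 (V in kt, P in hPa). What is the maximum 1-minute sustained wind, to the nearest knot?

120 kt

ΔP = 1007 − 895 = 112 mb.
112^0.652 ≈ 21.682.
V ≈ 5.53 × 21.682 ≈ 119.9 kt.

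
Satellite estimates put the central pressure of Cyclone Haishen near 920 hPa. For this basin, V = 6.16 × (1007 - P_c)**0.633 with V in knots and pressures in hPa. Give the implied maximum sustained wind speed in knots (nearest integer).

ΔP = 1007 − 920 = 87 hPa.
87^0.633 ≈ 16.893.
V ≈ 6.16 × 16.893 ≈ 104.1 kt.

104 kt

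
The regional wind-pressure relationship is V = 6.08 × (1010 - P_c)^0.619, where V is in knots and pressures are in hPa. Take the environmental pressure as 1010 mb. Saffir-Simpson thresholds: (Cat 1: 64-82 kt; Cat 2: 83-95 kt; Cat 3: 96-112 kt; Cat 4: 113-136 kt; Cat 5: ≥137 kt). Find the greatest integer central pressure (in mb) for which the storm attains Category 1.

965 mb

Category 1 begins at V = 64 kt.
Required ΔP = (64/6.08)^(1/0.619) = 10.526^1.616 ≈ 44.82 mb.
P_c ≤ 1010 − 44.82 = 965.18, so the highest integer P_c is 965 mb.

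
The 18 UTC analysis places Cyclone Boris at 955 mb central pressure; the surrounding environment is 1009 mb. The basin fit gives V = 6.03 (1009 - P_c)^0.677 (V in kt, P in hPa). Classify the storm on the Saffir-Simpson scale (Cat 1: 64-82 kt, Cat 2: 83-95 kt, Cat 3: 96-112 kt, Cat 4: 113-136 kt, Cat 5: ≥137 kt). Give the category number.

ΔP = 1009 − 955 = 54 mb.
V ≈ 6.03 × 54^0.677 = 6.03 × 14.89 ≈ 90 kt.
90 kt falls in the Category 2 band.

2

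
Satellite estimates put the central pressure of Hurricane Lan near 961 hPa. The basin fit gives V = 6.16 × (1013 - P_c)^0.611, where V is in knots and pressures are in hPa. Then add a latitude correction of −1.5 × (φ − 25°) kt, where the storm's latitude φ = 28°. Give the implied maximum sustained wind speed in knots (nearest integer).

64 kt

ΔP = 1013 − 961 = 52 hPa.
52^0.611 ≈ 11.181.
V ≈ 6.16 × 11.181 ≈ 68.9 kt.
Latitude correction: −1.5 × (28 − 25) = -4.5 kt.
Corrected V ≈ 64.4 kt → 64 kt.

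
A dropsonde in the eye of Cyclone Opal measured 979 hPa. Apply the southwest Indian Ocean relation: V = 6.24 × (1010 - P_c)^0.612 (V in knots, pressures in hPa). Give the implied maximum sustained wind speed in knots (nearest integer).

51 kt

ΔP = 1010 − 979 = 31 hPa.
31^0.612 ≈ 8.179.
V ≈ 6.24 × 8.179 ≈ 51.0 kt.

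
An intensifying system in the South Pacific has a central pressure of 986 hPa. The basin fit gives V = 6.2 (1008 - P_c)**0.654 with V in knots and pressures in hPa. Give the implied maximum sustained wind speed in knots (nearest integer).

47 kt

ΔP = 1008 − 986 = 22 hPa.
22^0.654 ≈ 7.550.
V ≈ 6.2 × 7.550 ≈ 46.8 kt.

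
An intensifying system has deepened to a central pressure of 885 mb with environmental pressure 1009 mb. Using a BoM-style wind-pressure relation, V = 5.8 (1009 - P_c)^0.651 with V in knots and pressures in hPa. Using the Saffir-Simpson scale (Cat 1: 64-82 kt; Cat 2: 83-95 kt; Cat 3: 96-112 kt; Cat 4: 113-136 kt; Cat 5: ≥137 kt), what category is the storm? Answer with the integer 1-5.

ΔP = 1009 − 885 = 124 mb.
V ≈ 5.8 × 124^0.651 = 5.8 × 23.06 ≈ 134 kt.
134 kt falls in the Category 4 band.

4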